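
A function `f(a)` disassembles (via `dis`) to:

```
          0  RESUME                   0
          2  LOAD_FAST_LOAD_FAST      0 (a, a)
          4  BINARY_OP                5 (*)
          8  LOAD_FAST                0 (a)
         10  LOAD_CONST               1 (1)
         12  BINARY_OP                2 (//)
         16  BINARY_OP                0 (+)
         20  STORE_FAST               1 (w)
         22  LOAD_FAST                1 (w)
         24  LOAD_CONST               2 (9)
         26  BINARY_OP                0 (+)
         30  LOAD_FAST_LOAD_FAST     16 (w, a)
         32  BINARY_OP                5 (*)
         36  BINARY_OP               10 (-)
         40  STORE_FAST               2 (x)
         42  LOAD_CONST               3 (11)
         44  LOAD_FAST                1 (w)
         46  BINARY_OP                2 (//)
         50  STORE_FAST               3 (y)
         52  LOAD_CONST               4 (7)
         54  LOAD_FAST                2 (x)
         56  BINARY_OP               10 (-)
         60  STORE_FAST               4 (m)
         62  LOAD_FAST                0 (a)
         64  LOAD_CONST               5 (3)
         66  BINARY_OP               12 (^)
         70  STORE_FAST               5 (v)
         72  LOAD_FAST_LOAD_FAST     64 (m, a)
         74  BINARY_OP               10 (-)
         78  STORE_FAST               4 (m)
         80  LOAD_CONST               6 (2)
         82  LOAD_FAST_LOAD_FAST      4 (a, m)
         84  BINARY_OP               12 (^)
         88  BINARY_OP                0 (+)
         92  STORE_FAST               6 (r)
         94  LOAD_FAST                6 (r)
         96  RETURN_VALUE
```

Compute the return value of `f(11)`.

1298

LOAD_FAST_LOAD_FAST a,a → push 11,11. Stack: [11, 11]
BINARY_OP * → 11 * 11 = 121. Stack: [121]
LOAD_FAST a → push 11. Stack: [121, 11]
LOAD_CONST → push 1. Stack: [121, 11, 1]
BINARY_OP // → 11 // 1 = 11. Stack: [121, 11]
BINARY_OP + → 121 + 11 = 132. Stack: [132]
STORE_FAST w → w=132. Stack: []
LOAD_FAST w → push 132. Stack: [132]
LOAD_CONST → push 9. Stack: [132, 9]
BINARY_OP + → 132 + 9 = 141. Stack: [141]
LOAD_FAST_LOAD_FAST w,a → push 132,11. Stack: [141, 132, 11]
BINARY_OP * → 132 * 11 = 1452. Stack: [141, 1452]
BINARY_OP - → 141 - 1452 = -1311. Stack: [-1311]
STORE_FAST x → x=-1311. Stack: []
LOAD_CONST → push 11. Stack: [11]
LOAD_FAST w → push 132. Stack: [11, 132]
BINARY_OP // → 11 // 132 = 0. Stack: [0]
STORE_FAST y → y=0. Stack: []
LOAD_CONST → push 7. Stack: [7]
LOAD_FAST x → push -1311. Stack: [7, -1311]
BINARY_OP - → 7 - -1311 = 1318. Stack: [1318]
STORE_FAST m → m=1318. Stack: []
LOAD_FAST a → push 11. Stack: [11]
LOAD_CONST → push 3. Stack: [11, 3]
BINARY_OP ^ → 11 ^ 3 = 8. Stack: [8]
STORE_FAST v → v=8. Stack: []
LOAD_FAST_LOAD_FAST m,a → push 1318,11. Stack: [1318, 11]
BINARY_OP - → 1318 - 11 = 1307. Stack: [1307]
STORE_FAST m → m=1307. Stack: []
LOAD_CONST → push 2. Stack: [2]
LOAD_FAST_LOAD_FAST a,m → push 11,1307. Stack: [2, 11, 1307]
BINARY_OP ^ → 11 ^ 1307 = 1296. Stack: [2, 1296]
BINARY_OP + → 2 + 1296 = 1298. Stack: [1298]
STORE_FAST r → r=1298. Stack: []
LOAD_FAST r → push 1298. Stack: [1298]
RETURN_VALUE → return 1298.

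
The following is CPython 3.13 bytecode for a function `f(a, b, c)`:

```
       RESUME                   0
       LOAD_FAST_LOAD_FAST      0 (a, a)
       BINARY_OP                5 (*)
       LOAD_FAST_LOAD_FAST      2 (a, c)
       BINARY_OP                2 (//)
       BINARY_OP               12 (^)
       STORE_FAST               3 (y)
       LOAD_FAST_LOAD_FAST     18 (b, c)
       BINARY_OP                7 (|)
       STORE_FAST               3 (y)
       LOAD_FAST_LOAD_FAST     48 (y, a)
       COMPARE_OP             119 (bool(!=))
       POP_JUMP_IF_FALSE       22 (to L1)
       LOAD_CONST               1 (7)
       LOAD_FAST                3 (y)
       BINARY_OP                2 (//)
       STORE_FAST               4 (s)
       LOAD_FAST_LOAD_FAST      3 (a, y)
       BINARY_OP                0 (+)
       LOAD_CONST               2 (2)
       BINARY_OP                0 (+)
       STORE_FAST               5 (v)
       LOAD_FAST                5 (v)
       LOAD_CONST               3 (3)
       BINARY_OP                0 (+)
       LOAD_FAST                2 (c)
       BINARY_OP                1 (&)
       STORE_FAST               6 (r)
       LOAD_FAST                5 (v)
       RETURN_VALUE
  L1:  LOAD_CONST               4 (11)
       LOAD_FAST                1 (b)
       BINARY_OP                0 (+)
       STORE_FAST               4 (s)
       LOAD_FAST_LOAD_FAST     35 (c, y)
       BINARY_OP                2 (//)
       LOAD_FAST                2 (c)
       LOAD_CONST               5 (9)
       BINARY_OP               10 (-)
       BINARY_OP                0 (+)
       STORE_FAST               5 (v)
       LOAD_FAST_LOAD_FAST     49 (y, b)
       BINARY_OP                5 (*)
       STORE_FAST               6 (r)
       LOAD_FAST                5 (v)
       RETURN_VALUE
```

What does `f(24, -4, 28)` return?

LOAD_FAST_LOAD_FAST a,a → push 24,24. Stack: [24, 24]
BINARY_OP * → 24 * 24 = 576. Stack: [576]
LOAD_FAST_LOAD_FAST a,c → push 24,28. Stack: [576, 24, 28]
BINARY_OP // → 24 // 28 = 0. Stack: [576, 0]
BINARY_OP ^ → 576 ^ 0 = 576. Stack: [576]
STORE_FAST y → y=576. Stack: []
LOAD_FAST_LOAD_FAST b,c → push -4,28. Stack: [-4, 28]
BINARY_OP | → -4 | 28 = -4. Stack: [-4]
STORE_FAST y → y=-4. Stack: []
LOAD_FAST_LOAD_FAST y,a → push -4,24. Stack: [-4, 24]
COMPARE_OP bool(!=) → -4 vs 24 = True. Stack: [True]
POP_JUMP_IF_FALSE → pop True; no jump. Stack: []
LOAD_CONST → push 7. Stack: [7]
LOAD_FAST y → push -4. Stack: [7, -4]
BINARY_OP // → 7 // -4 = -2. Stack: [-2]
STORE_FAST s → s=-2. Stack: []
LOAD_FAST_LOAD_FAST a,y → push 24,-4. Stack: [24, -4]
BINARY_OP + → 24 + -4 = 20. Stack: [20]
LOAD_CONST → push 2. Stack: [20, 2]
BINARY_OP + → 20 + 2 = 22. Stack: [22]
STORE_FAST v → v=22. Stack: []
LOAD_FAST v → push 22. Stack: [22]
LOAD_CONST → push 3. Stack: [22, 3]
BINARY_OP + → 22 + 3 = 25. Stack: [25]
LOAD_FAST c → push 28. Stack: [25, 28]
BINARY_OP & → 25 & 28 = 24. Stack: [24]
STORE_FAST r → r=24. Stack: []
LOAD_FAST v → push 22. Stack: [22]
RETURN_VALUE → return 22.

22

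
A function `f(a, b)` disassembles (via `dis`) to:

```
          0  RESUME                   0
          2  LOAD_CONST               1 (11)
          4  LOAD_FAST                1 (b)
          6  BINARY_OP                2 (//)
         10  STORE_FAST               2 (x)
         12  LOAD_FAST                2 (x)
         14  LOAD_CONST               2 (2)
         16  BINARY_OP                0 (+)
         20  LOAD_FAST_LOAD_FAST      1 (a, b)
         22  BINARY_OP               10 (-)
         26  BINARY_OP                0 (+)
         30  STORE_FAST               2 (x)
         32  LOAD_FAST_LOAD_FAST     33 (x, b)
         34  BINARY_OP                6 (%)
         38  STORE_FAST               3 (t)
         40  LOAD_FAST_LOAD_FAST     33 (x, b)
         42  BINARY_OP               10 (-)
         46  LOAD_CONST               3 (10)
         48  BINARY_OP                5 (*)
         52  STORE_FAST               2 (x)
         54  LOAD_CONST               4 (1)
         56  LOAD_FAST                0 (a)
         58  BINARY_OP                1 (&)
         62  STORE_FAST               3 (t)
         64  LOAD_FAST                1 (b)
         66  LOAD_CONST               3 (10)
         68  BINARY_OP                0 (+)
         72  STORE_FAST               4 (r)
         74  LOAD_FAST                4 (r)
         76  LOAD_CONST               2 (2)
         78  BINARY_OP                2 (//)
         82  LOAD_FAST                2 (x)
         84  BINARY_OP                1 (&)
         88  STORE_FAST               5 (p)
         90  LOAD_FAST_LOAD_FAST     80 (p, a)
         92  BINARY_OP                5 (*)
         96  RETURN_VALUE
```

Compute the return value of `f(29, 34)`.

LOAD_CONST → push 11. Stack: [11]
LOAD_FAST b → push 34. Stack: [11, 34]
BINARY_OP // → 11 // 34 = 0. Stack: [0]
STORE_FAST x → x=0. Stack: []
LOAD_FAST x → push 0. Stack: [0]
LOAD_CONST → push 2. Stack: [0, 2]
BINARY_OP + → 0 + 2 = 2. Stack: [2]
LOAD_FAST_LOAD_FAST a,b → push 29,34. Stack: [2, 29, 34]
BINARY_OP - → 29 - 34 = -5. Stack: [2, -5]
BINARY_OP + → 2 + -5 = -3. Stack: [-3]
STORE_FAST x → x=-3. Stack: []
LOAD_FAST_LOAD_FAST x,b → push -3,34. Stack: [-3, 34]
BINARY_OP % → -3 % 34 = 31. Stack: [31]
STORE_FAST t → t=31. Stack: []
LOAD_FAST_LOAD_FAST x,b → push -3,34. Stack: [-3, 34]
BINARY_OP - → -3 - 34 = -37. Stack: [-37]
LOAD_CONST → push 10. Stack: [-37, 10]
BINARY_OP * → -37 * 10 = -370. Stack: [-370]
STORE_FAST x → x=-370. Stack: []
LOAD_CONST → push 1. Stack: [1]
LOAD_FAST a → push 29. Stack: [1, 29]
BINARY_OP & → 1 & 29 = 1. Stack: [1]
STORE_FAST t → t=1. Stack: []
LOAD_FAST b → push 34. Stack: [34]
LOAD_CONST → push 10. Stack: [34, 10]
BINARY_OP + → 34 + 10 = 44. Stack: [44]
STORE_FAST r → r=44. Stack: []
LOAD_FAST r → push 44. Stack: [44]
LOAD_CONST → push 2. Stack: [44, 2]
BINARY_OP // → 44 // 2 = 22. Stack: [22]
LOAD_FAST x → push -370. Stack: [22, -370]
BINARY_OP & → 22 & -370 = 6. Stack: [6]
STORE_FAST p → p=6. Stack: []
LOAD_FAST_LOAD_FAST p,a → push 6,29. Stack: [6, 29]
BINARY_OP * → 6 * 29 = 174. Stack: [174]
RETURN_VALUE → return 174.

174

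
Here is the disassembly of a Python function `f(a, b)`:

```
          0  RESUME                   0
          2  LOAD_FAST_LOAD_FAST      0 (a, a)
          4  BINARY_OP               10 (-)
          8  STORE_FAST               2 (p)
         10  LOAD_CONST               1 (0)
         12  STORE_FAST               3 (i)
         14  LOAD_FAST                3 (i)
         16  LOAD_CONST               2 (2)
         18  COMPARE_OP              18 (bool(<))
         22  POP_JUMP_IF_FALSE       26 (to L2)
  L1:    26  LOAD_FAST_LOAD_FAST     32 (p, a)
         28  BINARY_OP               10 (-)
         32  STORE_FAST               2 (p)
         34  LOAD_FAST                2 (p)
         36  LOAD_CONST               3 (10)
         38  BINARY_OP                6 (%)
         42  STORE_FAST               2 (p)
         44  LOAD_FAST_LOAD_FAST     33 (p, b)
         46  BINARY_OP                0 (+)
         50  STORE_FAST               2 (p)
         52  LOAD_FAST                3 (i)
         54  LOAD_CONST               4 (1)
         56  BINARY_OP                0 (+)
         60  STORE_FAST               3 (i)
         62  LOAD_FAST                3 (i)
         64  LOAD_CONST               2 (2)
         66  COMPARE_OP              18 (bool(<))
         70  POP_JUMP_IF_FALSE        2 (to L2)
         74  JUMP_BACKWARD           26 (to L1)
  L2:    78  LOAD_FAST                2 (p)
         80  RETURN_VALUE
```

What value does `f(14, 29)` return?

LOAD_FAST_LOAD_FAST a,a → push 14,14. Stack: [14, 14]
BINARY_OP - → 14 - 14 = 0. Stack: [0]
STORE_FAST p → p=0. Stack: []
LOAD_CONST → push 0. Stack: [0]
STORE_FAST i → i=0. Stack: []
LOAD_FAST i → push 0. Stack: [0]
LOAD_CONST → push 2. Stack: [0, 2]
COMPARE_OP bool(<) → 0 vs 2 = True. Stack: [True]
POP_JUMP_IF_FALSE → pop True; no jump. Stack: []
LOAD_FAST_LOAD_FAST p,a → push 0,14. Stack: [0, 14]
BINARY_OP - → 0 - 14 = -14. Stack: [-14]
STORE_FAST p → p=-14. Stack: []
LOAD_FAST p → push -14. Stack: [-14]
LOAD_CONST → push 10. Stack: [-14, 10]
BINARY_OP % → -14 % 10 = 6. Stack: [6]
STORE_FAST p → p=6. Stack: []
LOAD_FAST_LOAD_FAST p,b → push 6,29. Stack: [6, 29]
BINARY_OP + → 6 + 29 = 35. Stack: [35]
STORE_FAST p → p=35. Stack: []
LOAD_FAST i → push 0. Stack: [0]
LOAD_CONST → push 1. Stack: [0, 1]
BINARY_OP + → 0 + 1 = 1. Stack: [1]
STORE_FAST i → i=1. Stack: []
LOAD_FAST i → push 1. Stack: [1]
LOAD_CONST → push 2. Stack: [1, 2]
COMPARE_OP bool(<) → 1 vs 2 = True. Stack: [True]
POP_JUMP_IF_FALSE → pop True; no jump. Stack: []
LOAD_FAST_LOAD_FAST p,a → push 35,14. Stack: [35, 14]
BINARY_OP - → 35 - 14 = 21. Stack: [21]
STORE_FAST p → p=21. Stack: []
LOAD_FAST p → push 21. Stack: [21]
LOAD_CONST → push 10. Stack: [21, 10]
BINARY_OP % → 21 % 10 = 1. Stack: [1]
STORE_FAST p → p=1. Stack: []
LOAD_FAST_LOAD_FAST p,b → push 1,29. Stack: [1, 29]
BINARY_OP + → 1 + 29 = 30. Stack: [30]
STORE_FAST p → p=30. Stack: []
LOAD_FAST i → push 1. Stack: [1]
LOAD_CONST → push 1. Stack: [1, 1]
BINARY_OP + → 1 + 1 = 2. Stack: [2]
STORE_FAST i → i=2. Stack: []
LOAD_FAST i → push 2. Stack: [2]
LOAD_CONST → push 2. Stack: [2, 2]
COMPARE_OP bool(<) → 2 vs 2 = False. Stack: [False]
POP_JUMP_IF_FALSE → pop False; jump. Stack: []
LOAD_FAST p → push 30. Stack: [30]
RETURN_VALUE → return 30.

30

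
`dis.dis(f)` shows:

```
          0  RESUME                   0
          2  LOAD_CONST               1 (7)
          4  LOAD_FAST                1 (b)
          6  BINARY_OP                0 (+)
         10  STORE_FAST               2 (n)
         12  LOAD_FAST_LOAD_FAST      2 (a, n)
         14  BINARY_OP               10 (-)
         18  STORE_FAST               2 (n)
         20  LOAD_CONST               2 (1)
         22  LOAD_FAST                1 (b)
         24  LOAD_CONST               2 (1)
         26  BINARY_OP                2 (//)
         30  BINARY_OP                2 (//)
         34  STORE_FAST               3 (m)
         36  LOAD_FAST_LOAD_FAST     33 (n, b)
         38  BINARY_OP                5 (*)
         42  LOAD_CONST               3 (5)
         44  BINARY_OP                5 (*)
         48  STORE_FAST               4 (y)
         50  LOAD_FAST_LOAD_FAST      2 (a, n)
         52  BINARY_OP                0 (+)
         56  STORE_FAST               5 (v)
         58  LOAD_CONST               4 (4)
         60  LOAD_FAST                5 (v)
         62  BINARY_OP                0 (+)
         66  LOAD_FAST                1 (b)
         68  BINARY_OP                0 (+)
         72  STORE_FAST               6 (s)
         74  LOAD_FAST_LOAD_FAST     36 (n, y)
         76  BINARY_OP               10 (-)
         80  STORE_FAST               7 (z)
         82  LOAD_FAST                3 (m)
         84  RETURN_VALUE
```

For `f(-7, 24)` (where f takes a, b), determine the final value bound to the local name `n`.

LOAD_CONST → push 7. Stack: [7]
LOAD_FAST b → push 24. Stack: [7, 24]
BINARY_OP + → 7 + 24 = 31. Stack: [31]
STORE_FAST n → n=31. Stack: []
LOAD_FAST_LOAD_FAST a,n → push -7,31. Stack: [-7, 31]
BINARY_OP - → -7 - 31 = -38. Stack: [-38]
STORE_FAST n → n=-38. Stack: []
LOAD_CONST → push 1. Stack: [1]
LOAD_FAST b → push 24. Stack: [1, 24]
LOAD_CONST → push 1. Stack: [1, 24, 1]
BINARY_OP // → 24 // 1 = 24. Stack: [1, 24]
BINARY_OP // → 1 // 24 = 0. Stack: [0]
STORE_FAST m → m=0. Stack: []
LOAD_FAST_LOAD_FAST n,b → push -38,24. Stack: [-38, 24]
BINARY_OP * → -38 * 24 = -912. Stack: [-912]
LOAD_CONST → push 5. Stack: [-912, 5]
BINARY_OP * → -912 * 5 = -4560. Stack: [-4560]
STORE_FAST y → y=-4560. Stack: []
LOAD_FAST_LOAD_FAST a,n → push -7,-38. Stack: [-7, -38]
BINARY_OP + → -7 + -38 = -45. Stack: [-45]
STORE_FAST v → v=-45. Stack: []
LOAD_CONST → push 4. Stack: [4]
LOAD_FAST v → push -45. Stack: [4, -45]
BINARY_OP + → 4 + -45 = -41. Stack: [-41]
LOAD_FAST b → push 24. Stack: [-41, 24]
BINARY_OP + → -41 + 24 = -17. Stack: [-17]
STORE_FAST s → s=-17. Stack: []
LOAD_FAST_LOAD_FAST n,y → push -38,-4560. Stack: [-38, -4560]
BINARY_OP - → -38 - -4560 = 4522. Stack: [4522]
STORE_FAST z → z=4522. Stack: []
LOAD_FAST m → push 0. Stack: [0]
RETURN_VALUE → return 0.

-38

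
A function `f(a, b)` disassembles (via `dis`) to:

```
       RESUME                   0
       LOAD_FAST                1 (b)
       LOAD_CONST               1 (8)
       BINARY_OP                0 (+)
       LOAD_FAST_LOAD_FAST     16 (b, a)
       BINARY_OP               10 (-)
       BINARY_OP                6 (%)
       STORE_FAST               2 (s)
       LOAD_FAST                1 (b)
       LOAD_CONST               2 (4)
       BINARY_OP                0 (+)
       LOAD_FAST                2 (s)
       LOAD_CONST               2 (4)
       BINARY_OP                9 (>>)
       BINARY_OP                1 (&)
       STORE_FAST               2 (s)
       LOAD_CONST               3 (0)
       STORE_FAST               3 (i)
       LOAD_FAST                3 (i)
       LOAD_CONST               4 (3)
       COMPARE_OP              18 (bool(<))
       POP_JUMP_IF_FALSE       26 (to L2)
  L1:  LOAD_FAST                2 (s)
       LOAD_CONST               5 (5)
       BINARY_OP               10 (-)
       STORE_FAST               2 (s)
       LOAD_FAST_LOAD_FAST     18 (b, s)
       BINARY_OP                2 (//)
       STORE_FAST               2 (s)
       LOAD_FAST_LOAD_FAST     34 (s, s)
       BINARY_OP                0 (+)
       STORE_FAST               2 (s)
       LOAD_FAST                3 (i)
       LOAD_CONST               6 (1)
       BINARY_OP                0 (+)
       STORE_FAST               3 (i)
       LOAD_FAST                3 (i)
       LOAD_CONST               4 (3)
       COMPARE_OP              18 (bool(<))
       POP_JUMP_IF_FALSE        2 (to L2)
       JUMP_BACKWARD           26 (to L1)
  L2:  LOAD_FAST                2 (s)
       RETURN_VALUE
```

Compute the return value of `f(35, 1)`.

-2

LOAD_FAST b → push 1
LOAD_CONST → push 8
BINARY_OP + → 1 + 8 = 9
LOAD_FAST_LOAD_FAST b,a → push 1,35
BINARY_OP - → 1 - 35 = -34
BINARY_OP % → 9 % -34 = -25
STORE_FAST s → s=-25
LOAD_FAST b → push 1
LOAD_CONST → push 4
BINARY_OP + → 1 + 4 = 5
LOAD_FAST s → push -25
LOAD_CONST → push 4
BINARY_OP >> → -25 >> 4 = -2
BINARY_OP & → 5 & -2 = 4
STORE_FAST s → s=4
LOAD_CONST → push 0
STORE_FAST i → i=0
LOAD_FAST i → push 0
LOAD_CONST → push 3
COMPARE_OP bool(<) → 0 vs 3 = True
POP_JUMP_IF_FALSE → pop True; no jump
LOAD_FAST s → push 4
LOAD_CONST → push 5
BINARY_OP - → 4 - 5 = -1
STORE_FAST s → s=-1
LOAD_FAST_LOAD_FAST b,s → push 1,-1
BINARY_OP // → 1 // -1 = -1
STORE_FAST s → s=-1
LOAD_FAST_LOAD_FAST s,s → push -1,-1
BINARY_OP + → -1 + -1 = -2
STORE_FAST s → s=-2
LOAD_FAST i → push 0
LOAD_CONST → push 1
BINARY_OP + → 0 + 1 = 1
STORE_FAST i → i=1
LOAD_FAST i → push 1
LOAD_CONST → push 3
COMPARE_OP bool(<) → 1 vs 3 = True
POP_JUMP_IF_FALSE → pop True; no jump
LOAD_FAST s → push -2
LOAD_CONST → push 5
BINARY_OP - → -2 - 5 = -7
STORE_FAST s → s=-7
LOAD_FAST_LOAD_FAST b,s → push 1,-7
BINARY_OP // → 1 // -7 = -1
STORE_FAST s → s=-1
LOAD_FAST_LOAD_FAST s,s → push -1,-1
BINARY_OP + → -1 + -1 = -2
STORE_FAST s → s=-2
LOAD_FAST i → push 1
LOAD_CONST → push 1
BINARY_OP + → 1 + 1 = 2
STORE_FAST i → i=2
LOAD_FAST i → push 2
LOAD_CONST → push 3
COMPARE_OP bool(<) → 2 vs 3 = True
POP_JUMP_IF_FALSE → pop True; no jump
LOAD_FAST s → push -2
LOAD_CONST → push 5
BINARY_OP - → -2 - 5 = -7
STORE_FAST s → s=-7
LOAD_FAST_LOAD_FAST b,s → push 1,-7
BINARY_OP // → 1 // -7 = -1
STORE_FAST s → s=-1
LOAD_FAST_LOAD_FAST s,s → push -1,-1
BINARY_OP + → -1 + -1 = -2
STORE_FAST s → s=-2
LOAD_FAST i → push 2
LOAD_CONST → push 1
BINARY_OP + → 2 + 1 = 3
STORE_FAST i → i=3
LOAD_FAST i → push 3
LOAD_CONST → push 3
COMPARE_OP bool(<) → 3 vs 3 = False
POP_JUMP_IF_FALSE → pop False; jump
LOAD_FAST s → push -2
RETURN_VALUE → return -2.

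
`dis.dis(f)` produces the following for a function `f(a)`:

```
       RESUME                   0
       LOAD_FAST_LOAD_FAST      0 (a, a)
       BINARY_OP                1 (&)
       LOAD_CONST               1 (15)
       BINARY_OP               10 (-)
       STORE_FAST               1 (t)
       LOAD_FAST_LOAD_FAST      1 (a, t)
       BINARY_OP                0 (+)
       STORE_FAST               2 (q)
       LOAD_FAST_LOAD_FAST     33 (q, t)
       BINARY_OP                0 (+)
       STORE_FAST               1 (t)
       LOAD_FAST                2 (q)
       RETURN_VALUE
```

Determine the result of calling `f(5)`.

LOAD_FAST_LOAD_FAST a,a → push 5,5. Stack: [5, 5]
BINARY_OP & → 5 & 5 = 5. Stack: [5]
LOAD_CONST → push 15. Stack: [5, 15]
BINARY_OP - → 5 - 15 = -10. Stack: [-10]
STORE_FAST t → t=-10. Stack: []
LOAD_FAST_LOAD_FAST a,t → push 5,-10. Stack: [5, -10]
BINARY_OP + → 5 + -10 = -5. Stack: [-5]
STORE_FAST q → q=-5. Stack: []
LOAD_FAST_LOAD_FAST q,t → push -5,-10. Stack: [-5, -10]
BINARY_OP + → -5 + -10 = -15. Stack: [-15]
STORE_FAST t → t=-15. Stack: []
LOAD_FAST q → push -5. Stack: [-5]
RETURN_VALUE → return -5.

-5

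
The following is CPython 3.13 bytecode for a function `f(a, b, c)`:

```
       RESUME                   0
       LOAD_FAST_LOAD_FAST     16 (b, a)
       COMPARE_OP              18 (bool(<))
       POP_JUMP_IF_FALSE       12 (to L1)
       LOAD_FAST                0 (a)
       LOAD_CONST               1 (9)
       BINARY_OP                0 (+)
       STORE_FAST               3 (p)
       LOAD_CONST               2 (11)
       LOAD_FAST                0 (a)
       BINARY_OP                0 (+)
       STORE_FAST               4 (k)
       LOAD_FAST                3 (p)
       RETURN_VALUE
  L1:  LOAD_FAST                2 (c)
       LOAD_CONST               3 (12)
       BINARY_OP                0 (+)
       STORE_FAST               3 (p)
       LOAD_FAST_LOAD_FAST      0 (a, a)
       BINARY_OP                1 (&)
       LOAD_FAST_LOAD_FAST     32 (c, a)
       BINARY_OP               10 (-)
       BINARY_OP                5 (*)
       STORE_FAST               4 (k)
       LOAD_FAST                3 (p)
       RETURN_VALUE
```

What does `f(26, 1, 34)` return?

35

LOAD_FAST_LOAD_FAST b,a → push 1,26. Stack: [1, 26]
COMPARE_OP bool(<) → 1 vs 26 = True. Stack: [True]
POP_JUMP_IF_FALSE → pop True; no jump. Stack: []
LOAD_FAST a → push 26. Stack: [26]
LOAD_CONST → push 9. Stack: [26, 9]
BINARY_OP + → 26 + 9 = 35. Stack: [35]
STORE_FAST p → p=35. Stack: []
LOAD_CONST → push 11. Stack: [11]
LOAD_FAST a → push 26. Stack: [11, 26]
BINARY_OP + → 11 + 26 = 37. Stack: [37]
STORE_FAST k → k=37. Stack: []
LOAD_FAST p → push 35. Stack: [35]
RETURN_VALUE → return 35.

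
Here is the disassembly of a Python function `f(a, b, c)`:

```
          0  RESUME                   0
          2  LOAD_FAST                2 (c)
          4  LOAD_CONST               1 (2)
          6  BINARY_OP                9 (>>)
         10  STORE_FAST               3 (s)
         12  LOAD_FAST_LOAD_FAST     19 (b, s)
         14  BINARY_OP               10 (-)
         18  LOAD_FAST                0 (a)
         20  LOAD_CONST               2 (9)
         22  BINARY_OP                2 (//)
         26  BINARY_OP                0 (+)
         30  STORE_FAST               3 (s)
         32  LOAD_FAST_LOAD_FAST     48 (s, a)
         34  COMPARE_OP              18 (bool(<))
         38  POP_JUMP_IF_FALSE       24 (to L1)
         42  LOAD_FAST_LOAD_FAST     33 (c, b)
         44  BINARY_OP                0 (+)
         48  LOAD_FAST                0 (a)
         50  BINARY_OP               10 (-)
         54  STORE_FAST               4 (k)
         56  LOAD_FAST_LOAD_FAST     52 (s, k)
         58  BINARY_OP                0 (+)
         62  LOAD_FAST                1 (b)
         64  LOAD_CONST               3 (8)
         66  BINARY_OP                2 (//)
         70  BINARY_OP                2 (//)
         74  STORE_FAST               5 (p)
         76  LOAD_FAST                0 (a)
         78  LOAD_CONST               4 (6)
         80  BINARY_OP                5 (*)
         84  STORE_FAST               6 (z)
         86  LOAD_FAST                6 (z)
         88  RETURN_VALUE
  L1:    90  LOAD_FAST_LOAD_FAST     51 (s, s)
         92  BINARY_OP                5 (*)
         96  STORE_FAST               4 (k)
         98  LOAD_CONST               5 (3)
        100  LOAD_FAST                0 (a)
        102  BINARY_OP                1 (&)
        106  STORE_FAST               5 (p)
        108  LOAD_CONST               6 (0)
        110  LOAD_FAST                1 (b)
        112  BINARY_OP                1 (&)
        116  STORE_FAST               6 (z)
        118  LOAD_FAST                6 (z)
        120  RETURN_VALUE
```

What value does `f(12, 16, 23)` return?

0

LOAD_FAST c → push 23. Stack: [23]
LOAD_CONST → push 2. Stack: [23, 2]
BINARY_OP >> → 23 >> 2 = 5. Stack: [5]
STORE_FAST s → s=5. Stack: []
LOAD_FAST_LOAD_FAST b,s → push 16,5. Stack: [16, 5]
BINARY_OP - → 16 - 5 = 11. Stack: [11]
LOAD_FAST a → push 12. Stack: [11, 12]
LOAD_CONST → push 9. Stack: [11, 12, 9]
BINARY_OP // → 12 // 9 = 1. Stack: [11, 1]
BINARY_OP + → 11 + 1 = 12. Stack: [12]
STORE_FAST s → s=12. Stack: []
LOAD_FAST_LOAD_FAST s,a → push 12,12. Stack: [12, 12]
COMPARE_OP bool(<) → 12 vs 12 = False. Stack: [False]
POP_JUMP_IF_FALSE → pop False; jump. Stack: []
LOAD_FAST_LOAD_FAST s,s → push 12,12. Stack: [12, 12]
BINARY_OP * → 12 * 12 = 144. Stack: [144]
STORE_FAST k → k=144. Stack: []
LOAD_CONST → push 3. Stack: [3]
LOAD_FAST a → push 12. Stack: [3, 12]
BINARY_OP & → 3 & 12 = 0. Stack: [0]
STORE_FAST p → p=0. Stack: []
LOAD_CONST → push 0. Stack: [0]
LOAD_FAST b → push 16. Stack: [0, 16]
BINARY_OP & → 0 & 16 = 0. Stack: [0]
STORE_FAST z → z=0. Stack: []
LOAD_FAST z → push 0. Stack: [0]
RETURN_VALUE → return 0.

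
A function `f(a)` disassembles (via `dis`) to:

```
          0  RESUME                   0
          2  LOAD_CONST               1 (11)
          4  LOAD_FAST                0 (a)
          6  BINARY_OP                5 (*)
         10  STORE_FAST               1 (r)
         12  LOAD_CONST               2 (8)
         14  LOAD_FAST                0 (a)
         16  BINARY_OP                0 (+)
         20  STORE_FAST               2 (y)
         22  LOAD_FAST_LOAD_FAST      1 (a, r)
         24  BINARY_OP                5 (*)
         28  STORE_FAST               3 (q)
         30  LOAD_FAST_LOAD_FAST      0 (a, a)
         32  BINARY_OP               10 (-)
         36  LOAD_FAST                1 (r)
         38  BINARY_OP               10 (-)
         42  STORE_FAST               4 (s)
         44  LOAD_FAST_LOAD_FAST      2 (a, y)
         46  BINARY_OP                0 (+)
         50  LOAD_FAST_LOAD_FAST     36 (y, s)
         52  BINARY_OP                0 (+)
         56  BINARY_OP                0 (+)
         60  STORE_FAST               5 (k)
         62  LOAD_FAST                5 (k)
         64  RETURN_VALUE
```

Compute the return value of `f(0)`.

LOAD_CONST → push 11. Stack: [11]
LOAD_FAST a → push 0. Stack: [11, 0]
BINARY_OP * → 11 * 0 = 0. Stack: [0]
STORE_FAST r → r=0. Stack: []
LOAD_CONST → push 8. Stack: [8]
LOAD_FAST a → push 0. Stack: [8, 0]
BINARY_OP + → 8 + 0 = 8. Stack: [8]
STORE_FAST y → y=8. Stack: []
LOAD_FAST_LOAD_FAST a,r → push 0,0. Stack: [0, 0]
BINARY_OP * → 0 * 0 = 0. Stack: [0]
STORE_FAST q → q=0. Stack: []
LOAD_FAST_LOAD_FAST a,a → push 0,0. Stack: [0, 0]
BINARY_OP - → 0 - 0 = 0. Stack: [0]
LOAD_FAST r → push 0. Stack: [0, 0]
BINARY_OP - → 0 - 0 = 0. Stack: [0]
STORE_FAST s → s=0. Stack: []
LOAD_FAST_LOAD_FAST a,y → push 0,8. Stack: [0, 8]
BINARY_OP + → 0 + 8 = 8. Stack: [8]
LOAD_FAST_LOAD_FAST y,s → push 8,0. Stack: [8, 8, 0]
BINARY_OP + → 8 + 0 = 8. Stack: [8, 8]
BINARY_OP + → 8 + 8 = 16. Stack: [16]
STORE_FAST k → k=16. Stack: []
LOAD_FAST k → push 16. Stack: [16]
RETURN_VALUE → return 16.

16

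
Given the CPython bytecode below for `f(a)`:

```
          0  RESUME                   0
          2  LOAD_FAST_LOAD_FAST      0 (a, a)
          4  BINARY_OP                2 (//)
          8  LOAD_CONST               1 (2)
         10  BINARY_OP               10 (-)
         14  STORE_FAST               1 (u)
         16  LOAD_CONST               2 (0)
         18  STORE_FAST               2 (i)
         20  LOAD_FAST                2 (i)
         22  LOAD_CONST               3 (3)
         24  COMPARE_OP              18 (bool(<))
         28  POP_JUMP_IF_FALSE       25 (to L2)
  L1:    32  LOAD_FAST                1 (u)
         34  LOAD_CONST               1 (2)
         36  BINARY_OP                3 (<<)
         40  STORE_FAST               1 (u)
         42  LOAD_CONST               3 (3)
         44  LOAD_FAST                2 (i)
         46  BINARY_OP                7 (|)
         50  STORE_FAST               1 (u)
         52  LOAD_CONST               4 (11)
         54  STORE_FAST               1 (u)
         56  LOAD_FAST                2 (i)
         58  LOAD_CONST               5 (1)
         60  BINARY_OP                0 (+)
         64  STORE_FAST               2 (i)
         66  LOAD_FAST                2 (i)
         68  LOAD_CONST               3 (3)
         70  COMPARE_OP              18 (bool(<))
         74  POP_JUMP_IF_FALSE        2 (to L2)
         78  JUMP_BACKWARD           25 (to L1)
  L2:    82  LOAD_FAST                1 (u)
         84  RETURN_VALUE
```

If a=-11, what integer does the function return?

11

LOAD_FAST_LOAD_FAST a,a → push -11,-11. Stack: [-11, -11]
BINARY_OP // → -11 // -11 = 1. Stack: [1]
LOAD_CONST → push 2. Stack: [1, 2]
BINARY_OP - → 1 - 2 = -1. Stack: [-1]
STORE_FAST u → u=-1. Stack: []
LOAD_CONST → push 0. Stack: [0]
STORE_FAST i → i=0. Stack: []
LOAD_FAST i → push 0. Stack: [0]
LOAD_CONST → push 3. Stack: [0, 3]
COMPARE_OP bool(<) → 0 vs 3 = True. Stack: [True]
POP_JUMP_IF_FALSE → pop True; no jump. Stack: []
LOAD_FAST u → push -1. Stack: [-1]
LOAD_CONST → push 2. Stack: [-1, 2]
BINARY_OP << → -1 << 2 = -4. Stack: [-4]
STORE_FAST u → u=-4. Stack: []
LOAD_CONST → push 3. Stack: [3]
LOAD_FAST i → push 0. Stack: [3, 0]
BINARY_OP | → 3 | 0 = 3. Stack: [3]
STORE_FAST u → u=3. Stack: []
LOAD_CONST → push 11. Stack: [11]
STORE_FAST u → u=11. Stack: []
LOAD_FAST i → push 0. Stack: [0]
LOAD_CONST → push 1. Stack: [0, 1]
BINARY_OP + → 0 + 1 = 1. Stack: [1]
STORE_FAST i → i=1. Stack: []
LOAD_FAST i → push 1. Stack: [1]
LOAD_CONST → push 3. Stack: [1, 3]
COMPARE_OP bool(<) → 1 vs 3 = True. Stack: [True]
POP_JUMP_IF_FALSE → pop True; no jump. Stack: []
LOAD_FAST u → push 11. Stack: [11]
LOAD_CONST → push 2. Stack: [11, 2]
BINARY_OP << → 11 << 2 = 44. Stack: [44]
STORE_FAST u → u=44. Stack: []
LOAD_CONST → push 3. Stack: [3]
LOAD_FAST i → push 1. Stack: [3, 1]
BINARY_OP | → 3 | 1 = 3. Stack: [3]
STORE_FAST u → u=3. Stack: []
LOAD_CONST → push 11. Stack: [11]
STORE_FAST u → u=11. Stack: []
LOAD_FAST i → push 1. Stack: [1]
LOAD_CONST → push 1. Stack: [1, 1]
BINARY_OP + → 1 + 1 = 2. Stack: [2]
STORE_FAST i → i=2. Stack: []
LOAD_FAST i → push 2. Stack: [2]
LOAD_CONST → push 3. Stack: [2, 3]
COMPARE_OP bool(<) → 2 vs 3 = True. Stack: [True]
POP_JUMP_IF_FALSE → pop True; no jump. Stack: []
LOAD_FAST u → push 11. Stack: [11]
LOAD_CONST → push 2. Stack: [11, 2]
BINARY_OP << → 11 << 2 = 44. Stack: [44]
STORE_FAST u → u=44. Stack: []
LOAD_CONST → push 3. Stack: [3]
LOAD_FAST i → push 2. Stack: [3, 2]
BINARY_OP | → 3 | 2 = 3. Stack: [3]
STORE_FAST u → u=3. Stack: []
LOAD_CONST → push 11. Stack: [11]
STORE_FAST u → u=11. Stack: []
LOAD_FAST i → push 2. Stack: [2]
LOAD_CONST → push 1. Stack: [2, 1]
BINARY_OP + → 2 + 1 = 3. Stack: [3]
STORE_FAST i → i=3. Stack: []
LOAD_FAST i → push 3. Stack: [3]
LOAD_CONST → push 3. Stack: [3, 3]
COMPARE_OP bool(<) → 3 vs 3 = False. Stack: [False]
POP_JUMP_IF_FALSE → pop False; jump. Stack: []
LOAD_FAST u → push 11. Stack: [11]
RETURN_VALUE → return 11.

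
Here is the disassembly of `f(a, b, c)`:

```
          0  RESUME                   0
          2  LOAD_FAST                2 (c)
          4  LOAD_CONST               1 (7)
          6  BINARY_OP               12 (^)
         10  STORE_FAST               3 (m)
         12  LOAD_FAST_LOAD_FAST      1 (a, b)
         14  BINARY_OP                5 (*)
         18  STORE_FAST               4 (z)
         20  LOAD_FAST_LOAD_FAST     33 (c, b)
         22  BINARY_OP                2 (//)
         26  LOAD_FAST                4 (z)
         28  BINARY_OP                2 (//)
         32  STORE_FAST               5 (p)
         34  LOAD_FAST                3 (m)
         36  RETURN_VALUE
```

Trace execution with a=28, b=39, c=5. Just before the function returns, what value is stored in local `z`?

1092

LOAD_FAST c → push 5. Stack: [5]
LOAD_CONST → push 7. Stack: [5, 7]
BINARY_OP ^ → 5 ^ 7 = 2. Stack: [2]
STORE_FAST m → m=2. Stack: []
LOAD_FAST_LOAD_FAST a,b → push 28,39. Stack: [28, 39]
BINARY_OP * → 28 * 39 = 1092. Stack: [1092]
STORE_FAST z → z=1092. Stack: []
LOAD_FAST_LOAD_FAST c,b → push 5,39. Stack: [5, 39]
BINARY_OP // → 5 // 39 = 0. Stack: [0]
LOAD_FAST z → push 1092. Stack: [0, 1092]
BINARY_OP // → 0 // 1092 = 0. Stack: [0]
STORE_FAST p → p=0. Stack: []
LOAD_FAST m → push 2. Stack: [2]
RETURN_VALUE → return 2.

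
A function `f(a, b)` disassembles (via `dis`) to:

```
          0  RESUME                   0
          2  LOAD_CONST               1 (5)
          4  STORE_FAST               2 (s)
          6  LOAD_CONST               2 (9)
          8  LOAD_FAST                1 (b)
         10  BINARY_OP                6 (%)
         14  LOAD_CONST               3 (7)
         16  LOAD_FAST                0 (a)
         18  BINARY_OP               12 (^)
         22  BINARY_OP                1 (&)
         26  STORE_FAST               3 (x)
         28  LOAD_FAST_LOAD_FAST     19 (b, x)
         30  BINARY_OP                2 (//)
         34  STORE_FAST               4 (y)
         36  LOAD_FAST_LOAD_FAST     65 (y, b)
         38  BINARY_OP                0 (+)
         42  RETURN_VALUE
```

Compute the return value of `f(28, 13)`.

LOAD_CONST → push 5. Stack: [5]
STORE_FAST s → s=5. Stack: []
LOAD_CONST → push 9. Stack: [9]
LOAD_FAST b → push 13. Stack: [9, 13]
BINARY_OP % → 9 % 13 = 9. Stack: [9]
LOAD_CONST → push 7. Stack: [9, 7]
LOAD_FAST a → push 28. Stack: [9, 7, 28]
BINARY_OP ^ → 7 ^ 28 = 27. Stack: [9, 27]
BINARY_OP & → 9 & 27 = 9. Stack: [9]
STORE_FAST x → x=9. Stack: []
LOAD_FAST_LOAD_FAST b,x → push 13,9. Stack: [13, 9]
BINARY_OP // → 13 // 9 = 1. Stack: [1]
STORE_FAST y → y=1. Stack: []
LOAD_FAST_LOAD_FAST y,b → push 1,13. Stack: [1, 13]
BINARY_OP + → 1 + 13 = 14. Stack: [14]
RETURN_VALUE → return 14.

14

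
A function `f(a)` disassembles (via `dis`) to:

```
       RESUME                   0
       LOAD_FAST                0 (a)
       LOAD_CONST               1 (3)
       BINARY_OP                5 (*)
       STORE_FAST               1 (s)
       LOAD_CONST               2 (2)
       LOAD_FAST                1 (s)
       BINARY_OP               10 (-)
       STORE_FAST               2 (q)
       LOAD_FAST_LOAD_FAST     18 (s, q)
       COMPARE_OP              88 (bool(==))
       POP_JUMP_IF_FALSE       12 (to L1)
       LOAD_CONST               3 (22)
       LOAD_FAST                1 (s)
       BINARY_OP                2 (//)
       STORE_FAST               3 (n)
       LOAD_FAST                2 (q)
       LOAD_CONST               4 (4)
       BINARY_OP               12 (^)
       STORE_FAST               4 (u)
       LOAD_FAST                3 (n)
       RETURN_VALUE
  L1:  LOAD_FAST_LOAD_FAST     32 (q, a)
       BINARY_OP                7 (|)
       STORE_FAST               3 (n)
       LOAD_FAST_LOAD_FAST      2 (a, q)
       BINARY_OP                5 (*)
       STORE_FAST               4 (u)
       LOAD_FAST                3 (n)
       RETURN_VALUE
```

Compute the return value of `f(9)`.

-17

LOAD_FAST a → push 9. Stack: [9]
LOAD_CONST → push 3. Stack: [9, 3]
BINARY_OP * → 9 * 3 = 27. Stack: [27]
STORE_FAST s → s=27. Stack: []
LOAD_CONST → push 2. Stack: [2]
LOAD_FAST s → push 27. Stack: [2, 27]
BINARY_OP - → 2 - 27 = -25. Stack: [-25]
STORE_FAST q → q=-25. Stack: []
LOAD_FAST_LOAD_FAST s,q → push 27,-25. Stack: [27, -25]
COMPARE_OP bool(==) → 27 vs -25 = False. Stack: [False]
POP_JUMP_IF_FALSE → pop False; jump. Stack: []
LOAD_FAST_LOAD_FAST q,a → push -25,9. Stack: [-25, 9]
BINARY_OP | → -25 | 9 = -17. Stack: [-17]
STORE_FAST n → n=-17. Stack: []
LOAD_FAST_LOAD_FAST a,q → push 9,-25. Stack: [9, -25]
BINARY_OP * → 9 * -25 = -225. Stack: [-225]
STORE_FAST u → u=-225. Stack: []
LOAD_FAST n → push -17. Stack: [-17]
RETURN_VALUE → return -17.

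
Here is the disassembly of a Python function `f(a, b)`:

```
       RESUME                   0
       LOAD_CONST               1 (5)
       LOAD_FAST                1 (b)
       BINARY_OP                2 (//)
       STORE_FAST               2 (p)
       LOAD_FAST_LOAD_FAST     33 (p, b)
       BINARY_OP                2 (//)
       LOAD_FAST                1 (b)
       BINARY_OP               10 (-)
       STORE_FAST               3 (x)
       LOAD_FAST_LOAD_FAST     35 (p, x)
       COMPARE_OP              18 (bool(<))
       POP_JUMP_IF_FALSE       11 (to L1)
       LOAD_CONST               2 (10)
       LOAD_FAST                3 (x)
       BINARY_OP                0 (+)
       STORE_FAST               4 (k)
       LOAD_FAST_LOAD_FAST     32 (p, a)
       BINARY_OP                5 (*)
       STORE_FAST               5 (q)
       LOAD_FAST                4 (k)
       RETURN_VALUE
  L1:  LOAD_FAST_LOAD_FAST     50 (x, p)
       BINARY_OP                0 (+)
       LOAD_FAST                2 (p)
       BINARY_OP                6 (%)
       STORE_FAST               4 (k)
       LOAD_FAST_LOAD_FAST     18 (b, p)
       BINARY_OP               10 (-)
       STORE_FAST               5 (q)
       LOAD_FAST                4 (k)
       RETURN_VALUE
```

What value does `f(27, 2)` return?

1

LOAD_CONST → push 5. Stack: [5]
LOAD_FAST b → push 2. Stack: [5, 2]
BINARY_OP // → 5 // 2 = 2. Stack: [2]
STORE_FAST p → p=2. Stack: []
LOAD_FAST_LOAD_FAST p,b → push 2,2. Stack: [2, 2]
BINARY_OP // → 2 // 2 = 1. Stack: [1]
LOAD_FAST b → push 2. Stack: [1, 2]
BINARY_OP - → 1 - 2 = -1. Stack: [-1]
STORE_FAST x → x=-1. Stack: []
LOAD_FAST_LOAD_FAST p,x → push 2,-1. Stack: [2, -1]
COMPARE_OP bool(<) → 2 vs -1 = False. Stack: [False]
POP_JUMP_IF_FALSE → pop False; jump. Stack: []
LOAD_FAST_LOAD_FAST x,p → push -1,2. Stack: [-1, 2]
BINARY_OP + → -1 + 2 = 1. Stack: [1]
LOAD_FAST p → push 2. Stack: [1, 2]
BINARY_OP % → 1 % 2 = 1. Stack: [1]
STORE_FAST k → k=1. Stack: []
LOAD_FAST_LOAD_FAST b,p → push 2,2. Stack: [2, 2]
BINARY_OP - → 2 - 2 = 0. Stack: [0]
STORE_FAST q → q=0. Stack: []
LOAD_FAST k → push 1. Stack: [1]
RETURN_VALUE → return 1.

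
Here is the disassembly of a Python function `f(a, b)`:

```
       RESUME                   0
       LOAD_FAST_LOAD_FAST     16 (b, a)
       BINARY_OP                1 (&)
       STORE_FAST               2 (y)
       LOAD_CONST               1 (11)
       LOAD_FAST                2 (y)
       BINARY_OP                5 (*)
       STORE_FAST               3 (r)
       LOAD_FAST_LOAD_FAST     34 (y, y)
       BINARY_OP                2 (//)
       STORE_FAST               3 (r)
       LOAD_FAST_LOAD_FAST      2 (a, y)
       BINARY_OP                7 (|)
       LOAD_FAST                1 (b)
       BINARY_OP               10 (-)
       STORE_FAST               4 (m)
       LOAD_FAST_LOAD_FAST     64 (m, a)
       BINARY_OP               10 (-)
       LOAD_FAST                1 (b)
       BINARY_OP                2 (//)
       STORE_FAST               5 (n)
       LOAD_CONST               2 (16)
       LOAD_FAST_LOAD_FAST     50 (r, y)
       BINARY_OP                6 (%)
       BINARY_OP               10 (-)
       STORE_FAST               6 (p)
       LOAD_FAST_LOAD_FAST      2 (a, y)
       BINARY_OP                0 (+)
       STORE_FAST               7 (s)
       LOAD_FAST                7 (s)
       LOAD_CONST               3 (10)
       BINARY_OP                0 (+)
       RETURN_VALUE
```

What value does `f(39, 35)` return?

LOAD_FAST_LOAD_FAST b,a → push 35,39. Stack: [35, 39]
BINARY_OP & → 35 & 39 = 35. Stack: [35]
STORE_FAST y → y=35. Stack: []
LOAD_CONST → push 11. Stack: [11]
LOAD_FAST y → push 35. Stack: [11, 35]
BINARY_OP * → 11 * 35 = 385. Stack: [385]
STORE_FAST r → r=385. Stack: []
LOAD_FAST_LOAD_FAST y,y → push 35,35. Stack: [35, 35]
BINARY_OP // → 35 // 35 = 1. Stack: [1]
STORE_FAST r → r=1. Stack: []
LOAD_FAST_LOAD_FAST a,y → push 39,35. Stack: [39, 35]
BINARY_OP | → 39 | 35 = 39. Stack: [39]
LOAD_FAST b → push 35. Stack: [39, 35]
BINARY_OP - → 39 - 35 = 4. Stack: [4]
STORE_FAST m → m=4. Stack: []
LOAD_FAST_LOAD_FAST m,a → push 4,39. Stack: [4, 39]
BINARY_OP - → 4 - 39 = -35. Stack: [-35]
LOAD_FAST b → push 35. Stack: [-35, 35]
BINARY_OP // → -35 // 35 = -1. Stack: [-1]
STORE_FAST n → n=-1. Stack: []
LOAD_CONST → push 16. Stack: [16]
LOAD_FAST_LOAD_FAST r,y → push 1,35. Stack: [16, 1, 35]
BINARY_OP % → 1 % 35 = 1. Stack: [16, 1]
BINARY_OP - → 16 - 1 = 15. Stack: [15]
STORE_FAST p → p=15. Stack: []
LOAD_FAST_LOAD_FAST a,y → push 39,35. Stack: [39, 35]
BINARY_OP + → 39 + 35 = 74. Stack: [74]
STORE_FAST s → s=74. Stack: []
LOAD_FAST s → push 74. Stack: [74]
LOAD_CONST → push 10. Stack: [74, 10]
BINARY_OP + → 74 + 10 = 84. Stack: [84]
RETURN_VALUE → return 84.

84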